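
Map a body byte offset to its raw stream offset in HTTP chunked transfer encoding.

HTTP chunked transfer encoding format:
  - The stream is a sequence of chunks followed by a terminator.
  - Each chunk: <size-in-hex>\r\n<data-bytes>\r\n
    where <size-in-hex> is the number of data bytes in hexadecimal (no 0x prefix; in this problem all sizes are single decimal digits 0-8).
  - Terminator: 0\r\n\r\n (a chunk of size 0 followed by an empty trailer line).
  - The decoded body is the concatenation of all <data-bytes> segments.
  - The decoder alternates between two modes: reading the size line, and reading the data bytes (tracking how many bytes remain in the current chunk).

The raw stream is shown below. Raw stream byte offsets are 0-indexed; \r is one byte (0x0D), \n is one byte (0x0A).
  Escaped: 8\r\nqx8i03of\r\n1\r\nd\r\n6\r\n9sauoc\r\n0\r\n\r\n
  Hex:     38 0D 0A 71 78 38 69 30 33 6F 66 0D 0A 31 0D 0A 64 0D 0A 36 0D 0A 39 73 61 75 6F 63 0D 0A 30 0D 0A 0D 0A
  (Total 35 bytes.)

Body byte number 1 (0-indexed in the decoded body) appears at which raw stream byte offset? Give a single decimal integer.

Answer: 4

Derivation:
Chunk 1: stream[0..1]='8' size=0x8=8, data at stream[3..11]='qx8i03of' -> body[0..8], body so far='qx8i03of'
Chunk 2: stream[13..14]='1' size=0x1=1, data at stream[16..17]='d' -> body[8..9], body so far='qx8i03ofd'
Chunk 3: stream[19..20]='6' size=0x6=6, data at stream[22..28]='9sauoc' -> body[9..15], body so far='qx8i03ofd9sauoc'
Chunk 4: stream[30..31]='0' size=0 (terminator). Final body='qx8i03ofd9sauoc' (15 bytes)
Body byte 1 at stream offset 4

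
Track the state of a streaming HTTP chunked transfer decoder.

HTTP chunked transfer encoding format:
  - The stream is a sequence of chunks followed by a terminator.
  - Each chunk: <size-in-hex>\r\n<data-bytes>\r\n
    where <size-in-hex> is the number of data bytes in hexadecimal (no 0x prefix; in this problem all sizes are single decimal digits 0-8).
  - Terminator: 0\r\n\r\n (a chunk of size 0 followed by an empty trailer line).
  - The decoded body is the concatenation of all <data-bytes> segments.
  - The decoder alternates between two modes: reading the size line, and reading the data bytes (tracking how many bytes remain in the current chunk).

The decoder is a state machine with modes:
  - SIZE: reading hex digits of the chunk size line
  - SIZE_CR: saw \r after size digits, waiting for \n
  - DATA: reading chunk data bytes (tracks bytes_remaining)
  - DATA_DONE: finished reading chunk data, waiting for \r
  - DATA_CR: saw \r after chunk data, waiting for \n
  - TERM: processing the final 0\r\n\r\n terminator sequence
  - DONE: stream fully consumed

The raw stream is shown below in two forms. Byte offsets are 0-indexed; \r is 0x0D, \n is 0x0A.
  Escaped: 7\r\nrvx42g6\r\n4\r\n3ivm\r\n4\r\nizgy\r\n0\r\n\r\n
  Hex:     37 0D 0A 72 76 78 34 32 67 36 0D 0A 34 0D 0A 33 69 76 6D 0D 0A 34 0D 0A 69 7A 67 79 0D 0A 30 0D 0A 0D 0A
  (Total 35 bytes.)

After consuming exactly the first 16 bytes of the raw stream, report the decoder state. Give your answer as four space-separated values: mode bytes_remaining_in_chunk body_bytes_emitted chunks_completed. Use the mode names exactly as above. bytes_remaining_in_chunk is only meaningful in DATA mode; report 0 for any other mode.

Byte 0 = '7': mode=SIZE remaining=0 emitted=0 chunks_done=0
Byte 1 = 0x0D: mode=SIZE_CR remaining=0 emitted=0 chunks_done=0
Byte 2 = 0x0A: mode=DATA remaining=7 emitted=0 chunks_done=0
Byte 3 = 'r': mode=DATA remaining=6 emitted=1 chunks_done=0
Byte 4 = 'v': mode=DATA remaining=5 emitted=2 chunks_done=0
Byte 5 = 'x': mode=DATA remaining=4 emitted=3 chunks_done=0
Byte 6 = '4': mode=DATA remaining=3 emitted=4 chunks_done=0
Byte 7 = '2': mode=DATA remaining=2 emitted=5 chunks_done=0
Byte 8 = 'g': mode=DATA remaining=1 emitted=6 chunks_done=0
Byte 9 = '6': mode=DATA_DONE remaining=0 emitted=7 chunks_done=0
Byte 10 = 0x0D: mode=DATA_CR remaining=0 emitted=7 chunks_done=0
Byte 11 = 0x0A: mode=SIZE remaining=0 emitted=7 chunks_done=1
Byte 12 = '4': mode=SIZE remaining=0 emitted=7 chunks_done=1
Byte 13 = 0x0D: mode=SIZE_CR remaining=0 emitted=7 chunks_done=1
Byte 14 = 0x0A: mode=DATA remaining=4 emitted=7 chunks_done=1
Byte 15 = '3': mode=DATA remaining=3 emitted=8 chunks_done=1

Answer: DATA 3 8 1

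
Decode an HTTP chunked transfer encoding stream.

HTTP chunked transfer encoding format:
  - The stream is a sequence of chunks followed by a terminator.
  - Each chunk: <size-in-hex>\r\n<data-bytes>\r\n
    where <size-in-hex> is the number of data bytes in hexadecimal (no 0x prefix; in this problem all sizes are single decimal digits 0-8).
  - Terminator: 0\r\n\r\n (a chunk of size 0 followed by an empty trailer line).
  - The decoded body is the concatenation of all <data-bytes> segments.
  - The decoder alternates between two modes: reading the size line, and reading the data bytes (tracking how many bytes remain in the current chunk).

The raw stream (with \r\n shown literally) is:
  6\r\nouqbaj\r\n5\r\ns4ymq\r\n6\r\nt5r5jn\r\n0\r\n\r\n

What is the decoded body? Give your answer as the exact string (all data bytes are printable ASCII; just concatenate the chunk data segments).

Answer: ouqbajs4ymqt5r5jn

Derivation:
Chunk 1: stream[0..1]='6' size=0x6=6, data at stream[3..9]='ouqbaj' -> body[0..6], body so far='ouqbaj'
Chunk 2: stream[11..12]='5' size=0x5=5, data at stream[14..19]='s4ymq' -> body[6..11], body so far='ouqbajs4ymq'
Chunk 3: stream[21..22]='6' size=0x6=6, data at stream[24..30]='t5r5jn' -> body[11..17], body so far='ouqbajs4ymqt5r5jn'
Chunk 4: stream[32..33]='0' size=0 (terminator). Final body='ouqbajs4ymqt5r5jn' (17 bytes)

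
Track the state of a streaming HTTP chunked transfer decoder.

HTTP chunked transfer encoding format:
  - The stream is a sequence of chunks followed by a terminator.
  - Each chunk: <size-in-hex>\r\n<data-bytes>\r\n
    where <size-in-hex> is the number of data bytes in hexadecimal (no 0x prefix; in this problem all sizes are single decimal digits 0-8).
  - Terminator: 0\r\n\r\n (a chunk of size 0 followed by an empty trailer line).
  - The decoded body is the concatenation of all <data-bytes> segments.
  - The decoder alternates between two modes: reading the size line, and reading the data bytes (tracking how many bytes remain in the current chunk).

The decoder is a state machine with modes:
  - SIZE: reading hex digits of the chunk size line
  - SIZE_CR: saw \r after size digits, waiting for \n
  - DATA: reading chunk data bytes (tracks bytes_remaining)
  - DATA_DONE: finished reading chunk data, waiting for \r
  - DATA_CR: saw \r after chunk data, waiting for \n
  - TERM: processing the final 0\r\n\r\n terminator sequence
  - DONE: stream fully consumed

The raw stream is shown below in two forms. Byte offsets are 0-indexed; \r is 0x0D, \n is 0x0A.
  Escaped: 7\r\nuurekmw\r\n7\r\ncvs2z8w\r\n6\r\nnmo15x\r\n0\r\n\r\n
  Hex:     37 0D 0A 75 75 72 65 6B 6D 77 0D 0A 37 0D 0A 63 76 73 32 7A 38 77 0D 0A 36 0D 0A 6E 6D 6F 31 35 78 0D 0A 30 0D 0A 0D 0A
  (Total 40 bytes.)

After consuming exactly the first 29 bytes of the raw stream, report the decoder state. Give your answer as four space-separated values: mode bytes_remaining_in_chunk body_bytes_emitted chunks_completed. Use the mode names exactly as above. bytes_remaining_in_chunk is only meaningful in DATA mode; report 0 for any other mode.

Answer: DATA 4 16 2

Derivation:
Byte 0 = '7': mode=SIZE remaining=0 emitted=0 chunks_done=0
Byte 1 = 0x0D: mode=SIZE_CR remaining=0 emitted=0 chunks_done=0
Byte 2 = 0x0A: mode=DATA remaining=7 emitted=0 chunks_done=0
Byte 3 = 'u': mode=DATA remaining=6 emitted=1 chunks_done=0
Byte 4 = 'u': mode=DATA remaining=5 emitted=2 chunks_done=0
Byte 5 = 'r': mode=DATA remaining=4 emitted=3 chunks_done=0
Byte 6 = 'e': mode=DATA remaining=3 emitted=4 chunks_done=0
Byte 7 = 'k': mode=DATA remaining=2 emitted=5 chunks_done=0
Byte 8 = 'm': mode=DATA remaining=1 emitted=6 chunks_done=0
Byte 9 = 'w': mode=DATA_DONE remaining=0 emitted=7 chunks_done=0
Byte 10 = 0x0D: mode=DATA_CR remaining=0 emitted=7 chunks_done=0
Byte 11 = 0x0A: mode=SIZE remaining=0 emitted=7 chunks_done=1
Byte 12 = '7': mode=SIZE remaining=0 emitted=7 chunks_done=1
Byte 13 = 0x0D: mode=SIZE_CR remaining=0 emitted=7 chunks_done=1
Byte 14 = 0x0A: mode=DATA remaining=7 emitted=7 chunks_done=1
Byte 15 = 'c': mode=DATA remaining=6 emitted=8 chunks_done=1
Byte 16 = 'v': mode=DATA remaining=5 emitted=9 chunks_done=1
Byte 17 = 's': mode=DATA remaining=4 emitted=10 chunks_done=1
Byte 18 = '2': mode=DATA remaining=3 emitted=11 chunks_done=1
Byte 19 = 'z': mode=DATA remaining=2 emitted=12 chunks_done=1
Byte 20 = '8': mode=DATA remaining=1 emitted=13 chunks_done=1
Byte 21 = 'w': mode=DATA_DONE remaining=0 emitted=14 chunks_done=1
Byte 22 = 0x0D: mode=DATA_CR remaining=0 emitted=14 chunks_done=1
Byte 23 = 0x0A: mode=SIZE remaining=0 emitted=14 chunks_done=2
Byte 24 = '6': mode=SIZE remaining=0 emitted=14 chunks_done=2
Byte 25 = 0x0D: mode=SIZE_CR remaining=0 emitted=14 chunks_done=2
Byte 26 = 0x0A: mode=DATA remaining=6 emitted=14 chunks_done=2
Byte 27 = 'n': mode=DATA remaining=5 emitted=15 chunks_done=2
Byte 28 = 'm': mode=DATA remaining=4 emitted=16 chunks_done=2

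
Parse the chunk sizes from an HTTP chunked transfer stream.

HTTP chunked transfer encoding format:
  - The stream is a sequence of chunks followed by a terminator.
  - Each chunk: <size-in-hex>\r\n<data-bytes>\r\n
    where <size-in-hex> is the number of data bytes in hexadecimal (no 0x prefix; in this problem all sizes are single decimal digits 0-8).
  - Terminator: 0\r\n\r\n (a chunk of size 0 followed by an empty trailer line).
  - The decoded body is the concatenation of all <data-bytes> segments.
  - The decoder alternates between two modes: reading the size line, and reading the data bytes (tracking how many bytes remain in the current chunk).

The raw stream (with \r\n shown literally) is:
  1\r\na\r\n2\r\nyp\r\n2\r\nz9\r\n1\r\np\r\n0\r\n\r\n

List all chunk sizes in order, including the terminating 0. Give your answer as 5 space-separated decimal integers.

Chunk 1: stream[0..1]='1' size=0x1=1, data at stream[3..4]='a' -> body[0..1], body so far='a'
Chunk 2: stream[6..7]='2' size=0x2=2, data at stream[9..11]='yp' -> body[1..3], body so far='ayp'
Chunk 3: stream[13..14]='2' size=0x2=2, data at stream[16..18]='z9' -> body[3..5], body so far='aypz9'
Chunk 4: stream[20..21]='1' size=0x1=1, data at stream[23..24]='p' -> body[5..6], body so far='aypz9p'
Chunk 5: stream[26..27]='0' size=0 (terminator). Final body='aypz9p' (6 bytes)

Answer: 1 2 2 1 0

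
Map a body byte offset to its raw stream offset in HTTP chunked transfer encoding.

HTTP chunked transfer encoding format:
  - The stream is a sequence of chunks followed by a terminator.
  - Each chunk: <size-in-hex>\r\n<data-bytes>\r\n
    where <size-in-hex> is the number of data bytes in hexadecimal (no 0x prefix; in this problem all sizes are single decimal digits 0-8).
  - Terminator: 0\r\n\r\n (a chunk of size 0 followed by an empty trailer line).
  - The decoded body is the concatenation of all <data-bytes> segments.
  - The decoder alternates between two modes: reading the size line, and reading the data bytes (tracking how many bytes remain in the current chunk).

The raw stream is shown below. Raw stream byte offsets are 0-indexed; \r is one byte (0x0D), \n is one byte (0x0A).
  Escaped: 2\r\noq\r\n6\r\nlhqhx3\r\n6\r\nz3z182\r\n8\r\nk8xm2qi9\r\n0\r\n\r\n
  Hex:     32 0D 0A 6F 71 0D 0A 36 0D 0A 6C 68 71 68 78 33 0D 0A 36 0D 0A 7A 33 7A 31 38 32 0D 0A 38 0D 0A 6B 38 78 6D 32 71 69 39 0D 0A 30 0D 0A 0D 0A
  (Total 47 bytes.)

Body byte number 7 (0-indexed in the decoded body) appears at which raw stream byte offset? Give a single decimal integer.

Chunk 1: stream[0..1]='2' size=0x2=2, data at stream[3..5]='oq' -> body[0..2], body so far='oq'
Chunk 2: stream[7..8]='6' size=0x6=6, data at stream[10..16]='lhqhx3' -> body[2..8], body so far='oqlhqhx3'
Chunk 3: stream[18..19]='6' size=0x6=6, data at stream[21..27]='z3z182' -> body[8..14], body so far='oqlhqhx3z3z182'
Chunk 4: stream[29..30]='8' size=0x8=8, data at stream[32..40]='k8xm2qi9' -> body[14..22], body so far='oqlhqhx3z3z182k8xm2qi9'
Chunk 5: stream[42..43]='0' size=0 (terminator). Final body='oqlhqhx3z3z182k8xm2qi9' (22 bytes)
Body byte 7 at stream offset 15

Answer: 15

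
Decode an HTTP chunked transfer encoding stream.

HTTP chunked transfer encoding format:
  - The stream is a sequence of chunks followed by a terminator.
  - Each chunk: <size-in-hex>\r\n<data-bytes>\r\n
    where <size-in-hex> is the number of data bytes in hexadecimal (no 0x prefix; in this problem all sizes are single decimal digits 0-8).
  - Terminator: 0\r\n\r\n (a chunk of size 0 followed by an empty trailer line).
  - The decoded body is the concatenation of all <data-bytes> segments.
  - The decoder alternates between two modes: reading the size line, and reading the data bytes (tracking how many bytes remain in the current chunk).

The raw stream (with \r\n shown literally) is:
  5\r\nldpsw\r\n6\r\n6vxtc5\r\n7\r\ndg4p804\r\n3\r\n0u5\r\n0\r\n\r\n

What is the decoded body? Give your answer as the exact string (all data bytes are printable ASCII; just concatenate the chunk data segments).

Chunk 1: stream[0..1]='5' size=0x5=5, data at stream[3..8]='ldpsw' -> body[0..5], body so far='ldpsw'
Chunk 2: stream[10..11]='6' size=0x6=6, data at stream[13..19]='6vxtc5' -> body[5..11], body so far='ldpsw6vxtc5'
Chunk 3: stream[21..22]='7' size=0x7=7, data at stream[24..31]='dg4p804' -> body[11..18], body so far='ldpsw6vxtc5dg4p804'
Chunk 4: stream[33..34]='3' size=0x3=3, data at stream[36..39]='0u5' -> body[18..21], body so far='ldpsw6vxtc5dg4p8040u5'
Chunk 5: stream[41..42]='0' size=0 (terminator). Final body='ldpsw6vxtc5dg4p8040u5' (21 bytes)

Answer: ldpsw6vxtc5dg4p8040u5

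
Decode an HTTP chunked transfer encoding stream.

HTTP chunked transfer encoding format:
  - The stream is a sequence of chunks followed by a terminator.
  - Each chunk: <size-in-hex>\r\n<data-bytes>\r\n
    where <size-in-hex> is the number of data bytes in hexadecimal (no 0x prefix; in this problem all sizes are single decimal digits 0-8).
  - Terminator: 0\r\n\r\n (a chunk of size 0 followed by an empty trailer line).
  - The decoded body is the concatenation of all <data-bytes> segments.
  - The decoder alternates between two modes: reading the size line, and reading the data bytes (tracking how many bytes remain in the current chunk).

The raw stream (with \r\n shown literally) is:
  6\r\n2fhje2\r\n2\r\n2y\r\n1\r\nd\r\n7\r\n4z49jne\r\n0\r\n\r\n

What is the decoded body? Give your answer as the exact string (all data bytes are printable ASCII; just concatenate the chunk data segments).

Chunk 1: stream[0..1]='6' size=0x6=6, data at stream[3..9]='2fhje2' -> body[0..6], body so far='2fhje2'
Chunk 2: stream[11..12]='2' size=0x2=2, data at stream[14..16]='2y' -> body[6..8], body so far='2fhje22y'
Chunk 3: stream[18..19]='1' size=0x1=1, data at stream[21..22]='d' -> body[8..9], body so far='2fhje22yd'
Chunk 4: stream[24..25]='7' size=0x7=7, data at stream[27..34]='4z49jne' -> body[9..16], body so far='2fhje22yd4z49jne'
Chunk 5: stream[36..37]='0' size=0 (terminator). Final body='2fhje22yd4z49jne' (16 bytes)

Answer: 2fhje22yd4z49jne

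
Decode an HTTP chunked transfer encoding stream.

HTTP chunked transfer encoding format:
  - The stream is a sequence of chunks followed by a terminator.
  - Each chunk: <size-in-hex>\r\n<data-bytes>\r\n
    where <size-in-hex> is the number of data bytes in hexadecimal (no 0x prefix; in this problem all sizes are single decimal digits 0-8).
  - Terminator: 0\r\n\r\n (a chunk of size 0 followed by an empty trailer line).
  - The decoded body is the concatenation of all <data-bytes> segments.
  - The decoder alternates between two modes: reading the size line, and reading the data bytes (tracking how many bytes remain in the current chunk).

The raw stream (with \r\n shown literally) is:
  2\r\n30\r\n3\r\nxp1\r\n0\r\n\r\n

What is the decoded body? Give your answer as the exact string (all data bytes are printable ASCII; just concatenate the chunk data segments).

Answer: 30xp1

Derivation:
Chunk 1: stream[0..1]='2' size=0x2=2, data at stream[3..5]='30' -> body[0..2], body so far='30'
Chunk 2: stream[7..8]='3' size=0x3=3, data at stream[10..13]='xp1' -> body[2..5], body so far='30xp1'
Chunk 3: stream[15..16]='0' size=0 (terminator). Final body='30xp1' (5 bytes)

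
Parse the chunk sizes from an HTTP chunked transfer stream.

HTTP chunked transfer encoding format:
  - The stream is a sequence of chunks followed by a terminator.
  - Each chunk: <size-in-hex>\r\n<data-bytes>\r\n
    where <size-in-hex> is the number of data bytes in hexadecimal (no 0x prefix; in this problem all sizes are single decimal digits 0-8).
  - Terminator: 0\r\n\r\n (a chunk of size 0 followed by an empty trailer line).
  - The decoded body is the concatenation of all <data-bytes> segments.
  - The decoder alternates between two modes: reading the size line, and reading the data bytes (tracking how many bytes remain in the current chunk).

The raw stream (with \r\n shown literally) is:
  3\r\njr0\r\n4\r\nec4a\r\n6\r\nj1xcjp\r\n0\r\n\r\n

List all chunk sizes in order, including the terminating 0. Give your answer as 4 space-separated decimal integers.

Answer: 3 4 6 0

Derivation:
Chunk 1: stream[0..1]='3' size=0x3=3, data at stream[3..6]='jr0' -> body[0..3], body so far='jr0'
Chunk 2: stream[8..9]='4' size=0x4=4, data at stream[11..15]='ec4a' -> body[3..7], body so far='jr0ec4a'
Chunk 3: stream[17..18]='6' size=0x6=6, data at stream[20..26]='j1xcjp' -> body[7..13], body so far='jr0ec4aj1xcjp'
Chunk 4: stream[28..29]='0' size=0 (terminator). Final body='jr0ec4aj1xcjp' (13 bytes)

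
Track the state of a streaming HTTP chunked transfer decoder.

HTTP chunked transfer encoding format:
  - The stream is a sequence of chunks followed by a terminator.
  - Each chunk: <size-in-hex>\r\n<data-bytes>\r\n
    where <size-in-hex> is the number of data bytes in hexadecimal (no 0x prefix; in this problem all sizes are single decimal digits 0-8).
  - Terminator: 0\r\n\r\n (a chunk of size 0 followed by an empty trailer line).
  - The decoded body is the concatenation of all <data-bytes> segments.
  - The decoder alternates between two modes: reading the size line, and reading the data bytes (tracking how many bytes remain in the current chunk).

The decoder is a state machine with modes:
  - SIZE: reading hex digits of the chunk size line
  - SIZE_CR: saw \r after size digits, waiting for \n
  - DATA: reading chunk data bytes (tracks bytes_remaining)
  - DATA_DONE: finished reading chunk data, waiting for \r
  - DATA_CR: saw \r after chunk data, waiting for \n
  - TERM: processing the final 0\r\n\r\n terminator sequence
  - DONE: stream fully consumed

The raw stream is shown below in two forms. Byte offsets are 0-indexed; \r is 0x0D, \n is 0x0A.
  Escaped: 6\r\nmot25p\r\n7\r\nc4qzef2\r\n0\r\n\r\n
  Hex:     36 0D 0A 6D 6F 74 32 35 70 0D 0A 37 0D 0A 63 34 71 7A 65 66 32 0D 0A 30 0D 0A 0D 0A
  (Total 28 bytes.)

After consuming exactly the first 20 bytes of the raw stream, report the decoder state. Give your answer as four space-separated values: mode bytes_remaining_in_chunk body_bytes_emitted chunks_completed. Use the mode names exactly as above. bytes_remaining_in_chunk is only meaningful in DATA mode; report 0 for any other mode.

Byte 0 = '6': mode=SIZE remaining=0 emitted=0 chunks_done=0
Byte 1 = 0x0D: mode=SIZE_CR remaining=0 emitted=0 chunks_done=0
Byte 2 = 0x0A: mode=DATA remaining=6 emitted=0 chunks_done=0
Byte 3 = 'm': mode=DATA remaining=5 emitted=1 chunks_done=0
Byte 4 = 'o': mode=DATA remaining=4 emitted=2 chunks_done=0
Byte 5 = 't': mode=DATA remaining=3 emitted=3 chunks_done=0
Byte 6 = '2': mode=DATA remaining=2 emitted=4 chunks_done=0
Byte 7 = '5': mode=DATA remaining=1 emitted=5 chunks_done=0
Byte 8 = 'p': mode=DATA_DONE remaining=0 emitted=6 chunks_done=0
Byte 9 = 0x0D: mode=DATA_CR remaining=0 emitted=6 chunks_done=0
Byte 10 = 0x0A: mode=SIZE remaining=0 emitted=6 chunks_done=1
Byte 11 = '7': mode=SIZE remaining=0 emitted=6 chunks_done=1
Byte 12 = 0x0D: mode=SIZE_CR remaining=0 emitted=6 chunks_done=1
Byte 13 = 0x0A: mode=DATA remaining=7 emitted=6 chunks_done=1
Byte 14 = 'c': mode=DATA remaining=6 emitted=7 chunks_done=1
Byte 15 = '4': mode=DATA remaining=5 emitted=8 chunks_done=1
Byte 16 = 'q': mode=DATA remaining=4 emitted=9 chunks_done=1
Byte 17 = 'z': mode=DATA remaining=3 emitted=10 chunks_done=1
Byte 18 = 'e': mode=DATA remaining=2 emitted=11 chunks_done=1
Byte 19 = 'f': mode=DATA remaining=1 emitted=12 chunks_done=1

Answer: DATA 1 12 1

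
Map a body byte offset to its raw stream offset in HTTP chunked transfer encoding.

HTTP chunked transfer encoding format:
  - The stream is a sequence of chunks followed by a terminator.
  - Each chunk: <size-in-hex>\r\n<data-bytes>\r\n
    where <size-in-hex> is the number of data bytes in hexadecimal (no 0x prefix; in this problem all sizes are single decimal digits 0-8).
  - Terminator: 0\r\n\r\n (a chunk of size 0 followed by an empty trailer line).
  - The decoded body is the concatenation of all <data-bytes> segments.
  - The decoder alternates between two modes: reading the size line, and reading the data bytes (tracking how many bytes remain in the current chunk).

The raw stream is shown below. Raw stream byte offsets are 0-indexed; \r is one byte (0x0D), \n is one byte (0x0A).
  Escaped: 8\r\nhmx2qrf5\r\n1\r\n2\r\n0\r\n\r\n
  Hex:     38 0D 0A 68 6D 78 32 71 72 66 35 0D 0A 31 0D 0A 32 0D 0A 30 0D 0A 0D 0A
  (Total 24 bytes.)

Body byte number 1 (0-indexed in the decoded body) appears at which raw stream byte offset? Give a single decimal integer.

Chunk 1: stream[0..1]='8' size=0x8=8, data at stream[3..11]='hmx2qrf5' -> body[0..8], body so far='hmx2qrf5'
Chunk 2: stream[13..14]='1' size=0x1=1, data at stream[16..17]='2' -> body[8..9], body so far='hmx2qrf52'
Chunk 3: stream[19..20]='0' size=0 (terminator). Final body='hmx2qrf52' (9 bytes)
Body byte 1 at stream offset 4

Answer: 4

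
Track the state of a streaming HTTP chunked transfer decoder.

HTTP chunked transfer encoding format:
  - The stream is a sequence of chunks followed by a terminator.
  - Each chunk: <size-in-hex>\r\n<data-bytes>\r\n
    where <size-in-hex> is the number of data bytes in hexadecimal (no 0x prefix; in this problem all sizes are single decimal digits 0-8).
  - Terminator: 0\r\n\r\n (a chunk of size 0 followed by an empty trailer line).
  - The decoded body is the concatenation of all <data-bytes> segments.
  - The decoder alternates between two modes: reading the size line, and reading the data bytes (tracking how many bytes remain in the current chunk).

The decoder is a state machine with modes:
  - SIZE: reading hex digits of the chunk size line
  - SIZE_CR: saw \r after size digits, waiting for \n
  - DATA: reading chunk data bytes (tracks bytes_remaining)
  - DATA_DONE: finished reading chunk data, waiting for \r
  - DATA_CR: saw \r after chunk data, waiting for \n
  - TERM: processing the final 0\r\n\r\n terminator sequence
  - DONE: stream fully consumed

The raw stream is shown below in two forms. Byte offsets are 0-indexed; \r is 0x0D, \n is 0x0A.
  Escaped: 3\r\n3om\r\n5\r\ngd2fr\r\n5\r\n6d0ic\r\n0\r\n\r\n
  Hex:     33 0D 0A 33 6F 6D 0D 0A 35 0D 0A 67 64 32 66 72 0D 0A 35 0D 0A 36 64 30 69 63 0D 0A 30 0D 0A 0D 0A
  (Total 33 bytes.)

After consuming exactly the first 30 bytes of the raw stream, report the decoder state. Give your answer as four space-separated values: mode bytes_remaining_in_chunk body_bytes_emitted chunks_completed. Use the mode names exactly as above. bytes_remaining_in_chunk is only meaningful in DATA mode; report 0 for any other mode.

Answer: SIZE_CR 0 13 3

Derivation:
Byte 0 = '3': mode=SIZE remaining=0 emitted=0 chunks_done=0
Byte 1 = 0x0D: mode=SIZE_CR remaining=0 emitted=0 chunks_done=0
Byte 2 = 0x0A: mode=DATA remaining=3 emitted=0 chunks_done=0
Byte 3 = '3': mode=DATA remaining=2 emitted=1 chunks_done=0
Byte 4 = 'o': mode=DATA remaining=1 emitted=2 chunks_done=0
Byte 5 = 'm': mode=DATA_DONE remaining=0 emitted=3 chunks_done=0
Byte 6 = 0x0D: mode=DATA_CR remaining=0 emitted=3 chunks_done=0
Byte 7 = 0x0A: mode=SIZE remaining=0 emitted=3 chunks_done=1
Byte 8 = '5': mode=SIZE remaining=0 emitted=3 chunks_done=1
Byte 9 = 0x0D: mode=SIZE_CR remaining=0 emitted=3 chunks_done=1
Byte 10 = 0x0A: mode=DATA remaining=5 emitted=3 chunks_done=1
Byte 11 = 'g': mode=DATA remaining=4 emitted=4 chunks_done=1
Byte 12 = 'd': mode=DATA remaining=3 emitted=5 chunks_done=1
Byte 13 = '2': mode=DATA remaining=2 emitted=6 chunks_done=1
Byte 14 = 'f': mode=DATA remaining=1 emitted=7 chunks_done=1
Byte 15 = 'r': mode=DATA_DONE remaining=0 emitted=8 chunks_done=1
Byte 16 = 0x0D: mode=DATA_CR remaining=0 emitted=8 chunks_done=1
Byte 17 = 0x0A: mode=SIZE remaining=0 emitted=8 chunks_done=2
Byte 18 = '5': mode=SIZE remaining=0 emitted=8 chunks_done=2
Byte 19 = 0x0D: mode=SIZE_CR remaining=0 emitted=8 chunks_done=2
Byte 20 = 0x0A: mode=DATA remaining=5 emitted=8 chunks_done=2
Byte 21 = '6': mode=DATA remaining=4 emitted=9 chunks_done=2
Byte 22 = 'd': mode=DATA remaining=3 emitted=10 chunks_done=2
Byte 23 = '0': mode=DATA remaining=2 emitted=11 chunks_done=2
Byte 24 = 'i': mode=DATA remaining=1 emitted=12 chunks_done=2
Byte 25 = 'c': mode=DATA_DONE remaining=0 emitted=13 chunks_done=2
Byte 26 = 0x0D: mode=DATA_CR remaining=0 emitted=13 chunks_done=2
Byte 27 = 0x0A: mode=SIZE remaining=0 emitted=13 chunks_done=3
Byte 28 = '0': mode=SIZE remaining=0 emitted=13 chunks_done=3
Byte 29 = 0x0D: mode=SIZE_CR remaining=0 emitted=13 chunks_done=3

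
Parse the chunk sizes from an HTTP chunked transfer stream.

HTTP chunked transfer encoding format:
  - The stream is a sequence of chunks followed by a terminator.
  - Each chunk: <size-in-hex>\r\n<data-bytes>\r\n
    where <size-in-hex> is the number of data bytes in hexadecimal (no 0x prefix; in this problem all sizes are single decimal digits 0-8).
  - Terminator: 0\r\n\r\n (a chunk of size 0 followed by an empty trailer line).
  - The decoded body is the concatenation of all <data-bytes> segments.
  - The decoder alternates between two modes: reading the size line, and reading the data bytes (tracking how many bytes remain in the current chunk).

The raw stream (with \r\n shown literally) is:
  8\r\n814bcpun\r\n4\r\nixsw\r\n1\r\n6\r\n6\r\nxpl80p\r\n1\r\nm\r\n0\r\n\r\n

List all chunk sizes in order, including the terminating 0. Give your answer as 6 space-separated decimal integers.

Answer: 8 4 1 6 1 0

Derivation:
Chunk 1: stream[0..1]='8' size=0x8=8, data at stream[3..11]='814bcpun' -> body[0..8], body so far='814bcpun'
Chunk 2: stream[13..14]='4' size=0x4=4, data at stream[16..20]='ixsw' -> body[8..12], body so far='814bcpunixsw'
Chunk 3: stream[22..23]='1' size=0x1=1, data at stream[25..26]='6' -> body[12..13], body so far='814bcpunixsw6'
Chunk 4: stream[28..29]='6' size=0x6=6, data at stream[31..37]='xpl80p' -> body[13..19], body so far='814bcpunixsw6xpl80p'
Chunk 5: stream[39..40]='1' size=0x1=1, data at stream[42..43]='m' -> body[19..20], body so far='814bcpunixsw6xpl80pm'
Chunk 6: stream[45..46]='0' size=0 (terminator). Final body='814bcpunixsw6xpl80pm' (20 bytes)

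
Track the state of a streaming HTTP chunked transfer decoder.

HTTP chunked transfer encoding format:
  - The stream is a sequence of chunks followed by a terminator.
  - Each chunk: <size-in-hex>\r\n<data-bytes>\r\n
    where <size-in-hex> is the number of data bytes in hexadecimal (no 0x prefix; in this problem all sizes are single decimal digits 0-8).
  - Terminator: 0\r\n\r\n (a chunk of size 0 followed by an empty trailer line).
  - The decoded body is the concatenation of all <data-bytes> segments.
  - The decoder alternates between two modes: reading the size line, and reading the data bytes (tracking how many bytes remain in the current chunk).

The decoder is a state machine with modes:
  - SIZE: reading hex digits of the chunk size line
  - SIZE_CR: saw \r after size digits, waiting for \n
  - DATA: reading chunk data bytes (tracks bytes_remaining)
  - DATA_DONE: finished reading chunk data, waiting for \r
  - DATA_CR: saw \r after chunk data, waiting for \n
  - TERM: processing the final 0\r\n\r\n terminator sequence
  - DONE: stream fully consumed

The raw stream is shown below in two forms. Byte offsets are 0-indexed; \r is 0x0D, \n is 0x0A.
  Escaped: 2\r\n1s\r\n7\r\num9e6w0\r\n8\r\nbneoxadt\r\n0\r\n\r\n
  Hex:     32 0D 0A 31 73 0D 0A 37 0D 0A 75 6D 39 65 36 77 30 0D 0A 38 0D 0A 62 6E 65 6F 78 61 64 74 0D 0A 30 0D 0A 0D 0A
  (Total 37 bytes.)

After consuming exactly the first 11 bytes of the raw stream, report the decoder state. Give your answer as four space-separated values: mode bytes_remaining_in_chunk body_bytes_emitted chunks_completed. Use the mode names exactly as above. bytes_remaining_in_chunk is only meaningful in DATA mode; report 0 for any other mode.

Answer: DATA 6 3 1

Derivation:
Byte 0 = '2': mode=SIZE remaining=0 emitted=0 chunks_done=0
Byte 1 = 0x0D: mode=SIZE_CR remaining=0 emitted=0 chunks_done=0
Byte 2 = 0x0A: mode=DATA remaining=2 emitted=0 chunks_done=0
Byte 3 = '1': mode=DATA remaining=1 emitted=1 chunks_done=0
Byte 4 = 's': mode=DATA_DONE remaining=0 emitted=2 chunks_done=0
Byte 5 = 0x0D: mode=DATA_CR remaining=0 emitted=2 chunks_done=0
Byte 6 = 0x0A: mode=SIZE remaining=0 emitted=2 chunks_done=1
Byte 7 = '7': mode=SIZE remaining=0 emitted=2 chunks_done=1
Byte 8 = 0x0D: mode=SIZE_CR remaining=0 emitted=2 chunks_done=1
Byte 9 = 0x0A: mode=DATA remaining=7 emitted=2 chunks_done=1
Byte 10 = 'u': mode=DATA remaining=6 emitted=3 chunks_done=1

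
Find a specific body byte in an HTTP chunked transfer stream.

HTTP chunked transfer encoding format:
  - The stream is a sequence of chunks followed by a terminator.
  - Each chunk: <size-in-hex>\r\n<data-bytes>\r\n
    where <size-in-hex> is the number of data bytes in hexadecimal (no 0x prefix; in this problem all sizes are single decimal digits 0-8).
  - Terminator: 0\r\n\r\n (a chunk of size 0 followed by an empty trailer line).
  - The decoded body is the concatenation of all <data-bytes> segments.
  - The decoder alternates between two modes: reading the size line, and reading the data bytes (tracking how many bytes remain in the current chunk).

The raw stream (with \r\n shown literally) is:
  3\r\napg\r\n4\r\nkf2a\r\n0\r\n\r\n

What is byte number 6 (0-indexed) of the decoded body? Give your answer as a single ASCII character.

Chunk 1: stream[0..1]='3' size=0x3=3, data at stream[3..6]='apg' -> body[0..3], body so far='apg'
Chunk 2: stream[8..9]='4' size=0x4=4, data at stream[11..15]='kf2a' -> body[3..7], body so far='apgkf2a'
Chunk 3: stream[17..18]='0' size=0 (terminator). Final body='apgkf2a' (7 bytes)
Body byte 6 = 'a'

Answer: a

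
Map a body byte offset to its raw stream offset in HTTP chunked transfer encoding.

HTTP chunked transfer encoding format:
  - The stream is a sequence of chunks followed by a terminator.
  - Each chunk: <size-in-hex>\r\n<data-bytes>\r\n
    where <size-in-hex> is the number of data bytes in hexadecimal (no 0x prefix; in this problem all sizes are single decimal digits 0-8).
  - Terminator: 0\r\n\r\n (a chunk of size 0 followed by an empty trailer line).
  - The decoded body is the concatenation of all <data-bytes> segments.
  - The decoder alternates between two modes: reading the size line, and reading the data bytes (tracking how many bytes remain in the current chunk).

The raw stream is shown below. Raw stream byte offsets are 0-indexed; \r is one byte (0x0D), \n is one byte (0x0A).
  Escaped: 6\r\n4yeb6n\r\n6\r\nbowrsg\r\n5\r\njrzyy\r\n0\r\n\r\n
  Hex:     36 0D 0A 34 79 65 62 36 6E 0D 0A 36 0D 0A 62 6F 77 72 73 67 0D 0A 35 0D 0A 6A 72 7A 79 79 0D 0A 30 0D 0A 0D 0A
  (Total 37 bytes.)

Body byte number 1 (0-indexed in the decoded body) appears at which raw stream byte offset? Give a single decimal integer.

Chunk 1: stream[0..1]='6' size=0x6=6, data at stream[3..9]='4yeb6n' -> body[0..6], body so far='4yeb6n'
Chunk 2: stream[11..12]='6' size=0x6=6, data at stream[14..20]='bowrsg' -> body[6..12], body so far='4yeb6nbowrsg'
Chunk 3: stream[22..23]='5' size=0x5=5, data at stream[25..30]='jrzyy' -> body[12..17], body so far='4yeb6nbowrsgjrzyy'
Chunk 4: stream[32..33]='0' size=0 (terminator). Final body='4yeb6nbowrsgjrzyy' (17 bytes)
Body byte 1 at stream offset 4

Answer: 4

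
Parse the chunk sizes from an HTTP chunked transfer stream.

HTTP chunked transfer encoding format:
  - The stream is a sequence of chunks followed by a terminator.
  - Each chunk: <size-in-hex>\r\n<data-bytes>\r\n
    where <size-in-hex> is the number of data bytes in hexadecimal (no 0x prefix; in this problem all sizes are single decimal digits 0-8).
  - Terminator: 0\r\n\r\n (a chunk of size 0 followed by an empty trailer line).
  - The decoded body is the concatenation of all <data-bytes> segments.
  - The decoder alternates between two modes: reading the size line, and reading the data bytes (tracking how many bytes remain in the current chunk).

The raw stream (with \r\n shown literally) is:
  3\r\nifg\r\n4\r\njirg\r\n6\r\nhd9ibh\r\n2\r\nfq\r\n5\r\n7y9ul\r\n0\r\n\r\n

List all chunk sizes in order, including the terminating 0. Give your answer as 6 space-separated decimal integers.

Answer: 3 4 6 2 5 0

Derivation:
Chunk 1: stream[0..1]='3' size=0x3=3, data at stream[3..6]='ifg' -> body[0..3], body so far='ifg'
Chunk 2: stream[8..9]='4' size=0x4=4, data at stream[11..15]='jirg' -> body[3..7], body so far='ifgjirg'
Chunk 3: stream[17..18]='6' size=0x6=6, data at stream[20..26]='hd9ibh' -> body[7..13], body so far='ifgjirghd9ibh'
Chunk 4: stream[28..29]='2' size=0x2=2, data at stream[31..33]='fq' -> body[13..15], body so far='ifgjirghd9ibhfq'
Chunk 5: stream[35..36]='5' size=0x5=5, data at stream[38..43]='7y9ul' -> body[15..20], body so far='ifgjirghd9ibhfq7y9ul'
Chunk 6: stream[45..46]='0' size=0 (terminator). Final body='ifgjirghd9ibhfq7y9ul' (20 bytes)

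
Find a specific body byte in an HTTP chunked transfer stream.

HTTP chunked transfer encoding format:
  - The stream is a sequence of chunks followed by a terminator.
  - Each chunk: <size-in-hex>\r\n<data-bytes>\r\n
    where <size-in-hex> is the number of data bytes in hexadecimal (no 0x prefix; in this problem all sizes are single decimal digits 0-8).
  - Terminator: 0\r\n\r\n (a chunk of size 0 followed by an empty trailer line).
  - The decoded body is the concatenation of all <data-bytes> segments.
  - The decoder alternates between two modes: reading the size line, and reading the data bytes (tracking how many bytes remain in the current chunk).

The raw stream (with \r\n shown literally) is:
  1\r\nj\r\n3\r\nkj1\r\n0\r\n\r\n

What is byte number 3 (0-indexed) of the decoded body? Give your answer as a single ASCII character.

Answer: 1

Derivation:
Chunk 1: stream[0..1]='1' size=0x1=1, data at stream[3..4]='j' -> body[0..1], body so far='j'
Chunk 2: stream[6..7]='3' size=0x3=3, data at stream[9..12]='kj1' -> body[1..4], body so far='jkj1'
Chunk 3: stream[14..15]='0' size=0 (terminator). Final body='jkj1' (4 bytes)
Body byte 3 = '1'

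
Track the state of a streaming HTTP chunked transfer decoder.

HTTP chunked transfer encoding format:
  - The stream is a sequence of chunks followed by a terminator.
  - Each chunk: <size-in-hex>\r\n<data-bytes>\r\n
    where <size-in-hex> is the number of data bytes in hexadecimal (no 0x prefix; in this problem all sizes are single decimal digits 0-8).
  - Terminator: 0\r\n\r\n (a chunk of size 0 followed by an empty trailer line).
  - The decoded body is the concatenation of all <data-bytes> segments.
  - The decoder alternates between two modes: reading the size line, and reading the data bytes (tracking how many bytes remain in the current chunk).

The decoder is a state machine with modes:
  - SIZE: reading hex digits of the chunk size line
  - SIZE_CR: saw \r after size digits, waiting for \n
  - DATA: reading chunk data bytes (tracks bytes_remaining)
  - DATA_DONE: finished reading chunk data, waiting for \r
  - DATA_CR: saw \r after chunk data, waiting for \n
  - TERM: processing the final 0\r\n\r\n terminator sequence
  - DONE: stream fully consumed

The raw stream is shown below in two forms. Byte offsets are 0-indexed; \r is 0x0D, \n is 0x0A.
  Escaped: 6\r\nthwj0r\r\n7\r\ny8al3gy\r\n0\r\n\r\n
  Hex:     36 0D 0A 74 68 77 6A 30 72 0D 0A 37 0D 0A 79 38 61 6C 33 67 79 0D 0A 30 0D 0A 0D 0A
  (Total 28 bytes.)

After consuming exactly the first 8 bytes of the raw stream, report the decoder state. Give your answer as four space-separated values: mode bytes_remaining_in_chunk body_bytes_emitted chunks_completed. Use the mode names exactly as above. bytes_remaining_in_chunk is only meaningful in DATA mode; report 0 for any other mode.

Answer: DATA 1 5 0

Derivation:
Byte 0 = '6': mode=SIZE remaining=0 emitted=0 chunks_done=0
Byte 1 = 0x0D: mode=SIZE_CR remaining=0 emitted=0 chunks_done=0
Byte 2 = 0x0A: mode=DATA remaining=6 emitted=0 chunks_done=0
Byte 3 = 't': mode=DATA remaining=5 emitted=1 chunks_done=0
Byte 4 = 'h': mode=DATA remaining=4 emitted=2 chunks_done=0
Byte 5 = 'w': mode=DATA remaining=3 emitted=3 chunks_done=0
Byte 6 = 'j': mode=DATA remaining=2 emitted=4 chunks_done=0
Byte 7 = '0': mode=DATA remaining=1 emitted=5 chunks_done=0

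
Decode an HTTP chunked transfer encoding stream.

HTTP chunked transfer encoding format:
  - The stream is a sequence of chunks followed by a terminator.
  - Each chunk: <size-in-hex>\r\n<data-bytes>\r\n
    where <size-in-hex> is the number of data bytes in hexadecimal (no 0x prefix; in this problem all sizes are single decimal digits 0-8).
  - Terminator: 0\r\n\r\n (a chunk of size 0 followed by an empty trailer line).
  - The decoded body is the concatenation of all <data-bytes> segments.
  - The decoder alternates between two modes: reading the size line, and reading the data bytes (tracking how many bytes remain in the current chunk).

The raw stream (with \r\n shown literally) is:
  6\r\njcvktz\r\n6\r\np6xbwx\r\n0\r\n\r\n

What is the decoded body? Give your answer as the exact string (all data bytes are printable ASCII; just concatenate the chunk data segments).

Chunk 1: stream[0..1]='6' size=0x6=6, data at stream[3..9]='jcvktz' -> body[0..6], body so far='jcvktz'
Chunk 2: stream[11..12]='6' size=0x6=6, data at stream[14..20]='p6xbwx' -> body[6..12], body so far='jcvktzp6xbwx'
Chunk 3: stream[22..23]='0' size=0 (terminator). Final body='jcvktzp6xbwx' (12 bytes)

Answer: jcvktzp6xbwx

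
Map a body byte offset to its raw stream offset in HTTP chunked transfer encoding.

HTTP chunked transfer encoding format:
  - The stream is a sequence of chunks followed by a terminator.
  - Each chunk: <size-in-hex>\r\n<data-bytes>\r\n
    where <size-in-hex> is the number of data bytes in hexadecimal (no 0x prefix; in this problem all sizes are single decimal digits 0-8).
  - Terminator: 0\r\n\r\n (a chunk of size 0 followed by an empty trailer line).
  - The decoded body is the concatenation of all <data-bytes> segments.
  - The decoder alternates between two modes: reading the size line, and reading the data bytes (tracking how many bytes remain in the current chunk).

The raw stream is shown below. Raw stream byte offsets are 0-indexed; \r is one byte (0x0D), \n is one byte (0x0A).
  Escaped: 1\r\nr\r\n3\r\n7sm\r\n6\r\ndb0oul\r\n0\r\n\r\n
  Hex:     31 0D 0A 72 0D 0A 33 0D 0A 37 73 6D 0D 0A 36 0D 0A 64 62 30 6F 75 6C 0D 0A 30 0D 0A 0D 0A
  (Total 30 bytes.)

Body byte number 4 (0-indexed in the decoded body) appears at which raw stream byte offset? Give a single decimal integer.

Answer: 17

Derivation:
Chunk 1: stream[0..1]='1' size=0x1=1, data at stream[3..4]='r' -> body[0..1], body so far='r'
Chunk 2: stream[6..7]='3' size=0x3=3, data at stream[9..12]='7sm' -> body[1..4], body so far='r7sm'
Chunk 3: stream[14..15]='6' size=0x6=6, data at stream[17..23]='db0oul' -> body[4..10], body so far='r7smdb0oul'
Chunk 4: stream[25..26]='0' size=0 (terminator). Final body='r7smdb0oul' (10 bytes)
Body byte 4 at stream offset 17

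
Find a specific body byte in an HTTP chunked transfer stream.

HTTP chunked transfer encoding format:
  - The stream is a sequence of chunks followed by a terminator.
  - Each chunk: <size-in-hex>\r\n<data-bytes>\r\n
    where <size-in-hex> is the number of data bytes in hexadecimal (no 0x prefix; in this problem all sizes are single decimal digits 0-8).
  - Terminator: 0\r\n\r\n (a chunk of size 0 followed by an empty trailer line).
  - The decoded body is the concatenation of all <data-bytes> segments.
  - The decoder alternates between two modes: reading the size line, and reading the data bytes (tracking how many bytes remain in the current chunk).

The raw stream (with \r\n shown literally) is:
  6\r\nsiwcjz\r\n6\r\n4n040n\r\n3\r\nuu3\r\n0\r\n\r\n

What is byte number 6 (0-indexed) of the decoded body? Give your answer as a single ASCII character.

Answer: 4

Derivation:
Chunk 1: stream[0..1]='6' size=0x6=6, data at stream[3..9]='siwcjz' -> body[0..6], body so far='siwcjz'
Chunk 2: stream[11..12]='6' size=0x6=6, data at stream[14..20]='4n040n' -> body[6..12], body so far='siwcjz4n040n'
Chunk 3: stream[22..23]='3' size=0x3=3, data at stream[25..28]='uu3' -> body[12..15], body so far='siwcjz4n040nuu3'
Chunk 4: stream[30..31]='0' size=0 (terminator). Final body='siwcjz4n040nuu3' (15 bytes)
Body byte 6 = '4'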